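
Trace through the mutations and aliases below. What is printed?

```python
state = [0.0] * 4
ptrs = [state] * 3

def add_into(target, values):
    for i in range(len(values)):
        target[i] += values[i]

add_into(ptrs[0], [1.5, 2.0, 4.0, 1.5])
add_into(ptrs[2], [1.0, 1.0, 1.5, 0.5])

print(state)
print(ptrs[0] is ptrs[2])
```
[2.5, 3.0, 5.5, 2.0]
True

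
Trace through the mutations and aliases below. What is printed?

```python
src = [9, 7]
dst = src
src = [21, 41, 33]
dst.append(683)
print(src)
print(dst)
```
[21, 41, 33]
[9, 7, 683]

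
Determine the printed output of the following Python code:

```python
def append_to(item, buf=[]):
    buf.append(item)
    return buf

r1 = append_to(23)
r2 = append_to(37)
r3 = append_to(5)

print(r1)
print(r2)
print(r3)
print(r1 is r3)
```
[23, 37, 5]
[23, 37, 5]
[23, 37, 5]
True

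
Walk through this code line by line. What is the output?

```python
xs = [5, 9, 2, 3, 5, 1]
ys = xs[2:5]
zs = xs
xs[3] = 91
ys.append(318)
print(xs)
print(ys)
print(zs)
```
[5, 9, 2, 91, 5, 1]
[2, 3, 5, 318]
[5, 9, 2, 91, 5, 1]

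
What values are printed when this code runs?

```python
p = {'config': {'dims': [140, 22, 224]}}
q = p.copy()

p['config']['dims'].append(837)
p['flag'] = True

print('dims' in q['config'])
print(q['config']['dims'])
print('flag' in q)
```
True
[140, 22, 224, 837]
False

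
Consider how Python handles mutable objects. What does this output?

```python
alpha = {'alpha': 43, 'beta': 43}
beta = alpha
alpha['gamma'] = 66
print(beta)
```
{'alpha': 43, 'beta': 43, 'gamma': 66}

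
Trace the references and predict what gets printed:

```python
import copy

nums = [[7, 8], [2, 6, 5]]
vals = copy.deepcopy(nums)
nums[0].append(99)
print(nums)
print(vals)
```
[[7, 8, 99], [2, 6, 5]]
[[7, 8], [2, 6, 5]]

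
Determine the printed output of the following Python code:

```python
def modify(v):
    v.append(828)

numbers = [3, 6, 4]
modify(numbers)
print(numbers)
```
[3, 6, 4, 828]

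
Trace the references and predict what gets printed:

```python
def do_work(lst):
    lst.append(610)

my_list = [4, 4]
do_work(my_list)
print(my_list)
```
[4, 4, 610]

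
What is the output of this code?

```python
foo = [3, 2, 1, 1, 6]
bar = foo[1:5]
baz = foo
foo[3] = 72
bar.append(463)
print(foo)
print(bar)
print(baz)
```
[3, 2, 1, 72, 6]
[2, 1, 1, 6, 463]
[3, 2, 1, 72, 6]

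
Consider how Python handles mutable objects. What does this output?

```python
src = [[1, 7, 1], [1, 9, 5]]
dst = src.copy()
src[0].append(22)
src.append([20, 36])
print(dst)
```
[[1, 7, 1, 22], [1, 9, 5]]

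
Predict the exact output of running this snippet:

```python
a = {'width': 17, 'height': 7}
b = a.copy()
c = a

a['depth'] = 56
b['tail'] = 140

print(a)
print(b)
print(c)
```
{'width': 17, 'height': 7, 'depth': 56}
{'width': 17, 'height': 7, 'tail': 140}
{'width': 17, 'height': 7, 'depth': 56}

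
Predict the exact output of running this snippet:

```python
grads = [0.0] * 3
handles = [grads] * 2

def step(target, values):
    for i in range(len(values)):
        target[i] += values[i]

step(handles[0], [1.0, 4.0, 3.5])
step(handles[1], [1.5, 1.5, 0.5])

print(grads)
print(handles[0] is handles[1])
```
[2.5, 5.5, 4.0]
True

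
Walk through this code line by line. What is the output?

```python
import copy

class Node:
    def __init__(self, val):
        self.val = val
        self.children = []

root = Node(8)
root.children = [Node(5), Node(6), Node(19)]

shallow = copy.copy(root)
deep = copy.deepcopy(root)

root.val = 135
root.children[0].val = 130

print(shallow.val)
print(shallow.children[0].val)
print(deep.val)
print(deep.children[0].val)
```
8
130
8
5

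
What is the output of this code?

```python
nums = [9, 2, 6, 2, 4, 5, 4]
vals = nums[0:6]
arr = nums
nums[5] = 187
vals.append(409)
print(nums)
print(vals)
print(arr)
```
[9, 2, 6, 2, 4, 187, 4]
[9, 2, 6, 2, 4, 5, 409]
[9, 2, 6, 2, 4, 187, 4]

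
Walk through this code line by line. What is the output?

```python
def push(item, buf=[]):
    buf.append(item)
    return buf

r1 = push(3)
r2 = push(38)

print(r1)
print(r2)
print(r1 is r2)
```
[3, 38]
[3, 38]
True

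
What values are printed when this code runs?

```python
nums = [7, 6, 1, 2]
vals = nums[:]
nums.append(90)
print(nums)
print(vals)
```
[7, 6, 1, 2, 90]
[7, 6, 1, 2]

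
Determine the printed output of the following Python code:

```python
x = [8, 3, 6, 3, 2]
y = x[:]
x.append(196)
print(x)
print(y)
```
[8, 3, 6, 3, 2, 196]
[8, 3, 6, 3, 2]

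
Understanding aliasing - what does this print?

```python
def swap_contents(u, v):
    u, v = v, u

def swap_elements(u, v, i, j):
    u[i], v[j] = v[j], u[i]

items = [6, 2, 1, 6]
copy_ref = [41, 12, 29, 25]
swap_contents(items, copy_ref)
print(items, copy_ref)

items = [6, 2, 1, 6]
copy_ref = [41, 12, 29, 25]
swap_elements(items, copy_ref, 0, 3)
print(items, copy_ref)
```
[6, 2, 1, 6] [41, 12, 29, 25]
[25, 2, 1, 6] [41, 12, 29, 6]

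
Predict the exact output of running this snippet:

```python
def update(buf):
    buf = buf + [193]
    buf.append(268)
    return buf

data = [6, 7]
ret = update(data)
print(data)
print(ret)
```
[6, 7]
[6, 7, 193, 268]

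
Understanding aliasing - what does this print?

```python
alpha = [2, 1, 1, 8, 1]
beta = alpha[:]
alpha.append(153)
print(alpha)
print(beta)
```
[2, 1, 1, 8, 1, 153]
[2, 1, 1, 8, 1]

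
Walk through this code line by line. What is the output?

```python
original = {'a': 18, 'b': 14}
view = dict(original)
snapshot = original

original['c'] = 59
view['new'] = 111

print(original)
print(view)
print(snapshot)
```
{'a': 18, 'b': 14, 'c': 59}
{'a': 18, 'b': 14, 'new': 111}
{'a': 18, 'b': 14, 'c': 59}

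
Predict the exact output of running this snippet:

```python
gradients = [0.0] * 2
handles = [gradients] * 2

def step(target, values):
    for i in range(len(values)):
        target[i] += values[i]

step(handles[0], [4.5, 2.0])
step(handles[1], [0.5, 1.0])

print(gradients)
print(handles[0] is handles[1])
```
[5.0, 3.0]
True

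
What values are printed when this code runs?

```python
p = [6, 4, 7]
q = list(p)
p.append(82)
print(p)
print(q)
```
[6, 4, 7, 82]
[6, 4, 7]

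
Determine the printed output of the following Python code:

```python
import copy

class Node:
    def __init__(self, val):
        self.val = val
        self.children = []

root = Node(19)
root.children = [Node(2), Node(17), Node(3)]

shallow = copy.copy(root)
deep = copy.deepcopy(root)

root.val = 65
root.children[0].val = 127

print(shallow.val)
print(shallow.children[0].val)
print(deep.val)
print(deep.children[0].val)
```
19
127
19
2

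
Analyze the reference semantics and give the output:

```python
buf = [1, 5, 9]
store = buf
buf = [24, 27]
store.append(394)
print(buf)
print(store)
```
[24, 27]
[1, 5, 9, 394]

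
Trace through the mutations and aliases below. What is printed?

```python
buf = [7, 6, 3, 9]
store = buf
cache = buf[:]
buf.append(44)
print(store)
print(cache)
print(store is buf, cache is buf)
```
[7, 6, 3, 9, 44]
[7, 6, 3, 9]
True False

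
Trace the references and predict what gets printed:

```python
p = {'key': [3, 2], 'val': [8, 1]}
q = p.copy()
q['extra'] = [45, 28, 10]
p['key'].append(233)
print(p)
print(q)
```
{'key': [3, 2, 233], 'val': [8, 1]}
{'key': [3, 2, 233], 'val': [8, 1], 'extra': [45, 28, 10]}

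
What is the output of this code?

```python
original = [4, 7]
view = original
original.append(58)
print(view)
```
[4, 7, 58]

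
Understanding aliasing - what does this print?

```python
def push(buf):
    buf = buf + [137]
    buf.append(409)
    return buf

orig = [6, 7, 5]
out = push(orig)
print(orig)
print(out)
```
[6, 7, 5]
[6, 7, 5, 137, 409]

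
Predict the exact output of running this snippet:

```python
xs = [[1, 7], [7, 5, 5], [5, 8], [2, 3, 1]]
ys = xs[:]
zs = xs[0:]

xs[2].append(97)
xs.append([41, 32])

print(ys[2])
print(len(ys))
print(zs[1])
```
[5, 8, 97]
4
[7, 5, 5]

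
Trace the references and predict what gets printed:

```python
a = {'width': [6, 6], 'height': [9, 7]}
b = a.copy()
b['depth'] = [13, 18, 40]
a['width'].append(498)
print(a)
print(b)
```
{'width': [6, 6, 498], 'height': [9, 7]}
{'width': [6, 6, 498], 'height': [9, 7], 'depth': [13, 18, 40]}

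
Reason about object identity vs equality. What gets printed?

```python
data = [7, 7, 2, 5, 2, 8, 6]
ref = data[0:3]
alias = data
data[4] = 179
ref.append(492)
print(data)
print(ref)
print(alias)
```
[7, 7, 2, 5, 179, 8, 6]
[7, 7, 2, 492]
[7, 7, 2, 5, 179, 8, 6]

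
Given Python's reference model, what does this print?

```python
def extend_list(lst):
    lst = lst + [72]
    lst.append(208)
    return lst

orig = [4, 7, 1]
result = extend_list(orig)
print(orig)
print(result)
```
[4, 7, 1]
[4, 7, 1, 72, 208]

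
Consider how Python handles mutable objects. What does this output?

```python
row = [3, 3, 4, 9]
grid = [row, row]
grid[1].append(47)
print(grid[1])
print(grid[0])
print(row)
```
[3, 3, 4, 9, 47]
[3, 3, 4, 9, 47]
[3, 3, 4, 9, 47]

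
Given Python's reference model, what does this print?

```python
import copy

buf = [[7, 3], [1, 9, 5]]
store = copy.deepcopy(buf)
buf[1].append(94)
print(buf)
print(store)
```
[[7, 3], [1, 9, 5, 94]]
[[7, 3], [1, 9, 5]]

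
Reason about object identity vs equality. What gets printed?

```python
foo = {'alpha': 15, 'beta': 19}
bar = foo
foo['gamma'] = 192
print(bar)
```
{'alpha': 15, 'beta': 19, 'gamma': 192}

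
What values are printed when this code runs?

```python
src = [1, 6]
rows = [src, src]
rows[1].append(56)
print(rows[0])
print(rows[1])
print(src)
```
[1, 6, 56]
[1, 6, 56]
[1, 6, 56]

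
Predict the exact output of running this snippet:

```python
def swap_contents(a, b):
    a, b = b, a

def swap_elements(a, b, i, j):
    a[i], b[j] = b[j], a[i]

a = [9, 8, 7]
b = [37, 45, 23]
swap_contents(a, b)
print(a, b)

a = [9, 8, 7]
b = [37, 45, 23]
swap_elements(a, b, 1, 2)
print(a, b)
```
[9, 8, 7] [37, 45, 23]
[9, 23, 7] [37, 45, 8]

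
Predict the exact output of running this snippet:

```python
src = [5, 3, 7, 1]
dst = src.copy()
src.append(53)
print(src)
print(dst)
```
[5, 3, 7, 1, 53]
[5, 3, 7, 1]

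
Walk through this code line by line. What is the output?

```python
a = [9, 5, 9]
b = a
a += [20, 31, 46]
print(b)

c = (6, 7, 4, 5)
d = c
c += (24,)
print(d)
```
[9, 5, 9, 20, 31, 46]
(6, 7, 4, 5)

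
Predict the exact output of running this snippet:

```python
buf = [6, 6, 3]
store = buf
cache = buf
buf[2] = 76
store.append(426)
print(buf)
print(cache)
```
[6, 6, 76, 426]
[6, 6, 76, 426]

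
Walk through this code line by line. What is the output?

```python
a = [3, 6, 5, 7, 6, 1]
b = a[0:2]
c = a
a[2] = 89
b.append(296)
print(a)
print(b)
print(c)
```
[3, 6, 89, 7, 6, 1]
[3, 6, 296]
[3, 6, 89, 7, 6, 1]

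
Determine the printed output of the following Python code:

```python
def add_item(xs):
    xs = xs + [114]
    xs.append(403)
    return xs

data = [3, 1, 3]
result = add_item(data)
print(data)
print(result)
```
[3, 1, 3]
[3, 1, 3, 114, 403]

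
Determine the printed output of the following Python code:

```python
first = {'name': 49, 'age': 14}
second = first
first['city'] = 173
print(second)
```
{'name': 49, 'age': 14, 'city': 173}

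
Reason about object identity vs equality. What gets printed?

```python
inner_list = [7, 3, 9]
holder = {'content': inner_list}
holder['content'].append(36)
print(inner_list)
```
[7, 3, 9, 36]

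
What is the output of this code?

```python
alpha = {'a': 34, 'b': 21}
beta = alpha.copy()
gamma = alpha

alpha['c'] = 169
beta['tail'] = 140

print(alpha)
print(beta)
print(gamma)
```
{'a': 34, 'b': 21, 'c': 169}
{'a': 34, 'b': 21, 'tail': 140}
{'a': 34, 'b': 21, 'c': 169}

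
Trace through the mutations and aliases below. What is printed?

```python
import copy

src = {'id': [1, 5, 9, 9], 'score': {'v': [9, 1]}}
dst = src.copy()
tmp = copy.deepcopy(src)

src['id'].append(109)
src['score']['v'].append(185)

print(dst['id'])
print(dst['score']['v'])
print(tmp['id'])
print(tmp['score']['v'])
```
[1, 5, 9, 9, 109]
[9, 1, 185]
[1, 5, 9, 9]
[9, 1]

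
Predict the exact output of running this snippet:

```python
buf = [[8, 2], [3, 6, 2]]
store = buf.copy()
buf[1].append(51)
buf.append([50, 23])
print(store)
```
[[8, 2], [3, 6, 2, 51]]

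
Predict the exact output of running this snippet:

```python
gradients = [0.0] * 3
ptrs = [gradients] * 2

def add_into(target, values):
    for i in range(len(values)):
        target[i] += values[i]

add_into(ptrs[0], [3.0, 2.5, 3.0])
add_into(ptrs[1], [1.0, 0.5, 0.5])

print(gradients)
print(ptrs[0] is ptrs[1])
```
[4.0, 3.0, 3.5]
True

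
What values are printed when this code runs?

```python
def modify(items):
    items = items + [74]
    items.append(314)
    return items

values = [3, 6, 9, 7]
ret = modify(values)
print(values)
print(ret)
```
[3, 6, 9, 7]
[3, 6, 9, 7, 74, 314]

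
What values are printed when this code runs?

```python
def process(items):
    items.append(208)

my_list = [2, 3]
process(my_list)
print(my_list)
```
[2, 3, 208]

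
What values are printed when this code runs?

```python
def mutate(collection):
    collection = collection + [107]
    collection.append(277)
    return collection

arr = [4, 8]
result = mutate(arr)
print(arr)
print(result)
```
[4, 8]
[4, 8, 107, 277]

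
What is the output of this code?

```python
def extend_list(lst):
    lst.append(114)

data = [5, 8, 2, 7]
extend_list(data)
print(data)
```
[5, 8, 2, 7, 114]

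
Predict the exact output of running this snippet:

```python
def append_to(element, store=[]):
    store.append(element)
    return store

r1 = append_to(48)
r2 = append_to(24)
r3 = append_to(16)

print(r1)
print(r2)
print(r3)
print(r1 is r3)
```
[48, 24, 16]
[48, 24, 16]
[48, 24, 16]
True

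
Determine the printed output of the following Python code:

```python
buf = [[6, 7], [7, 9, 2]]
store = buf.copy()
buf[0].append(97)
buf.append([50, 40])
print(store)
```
[[6, 7, 97], [7, 9, 2]]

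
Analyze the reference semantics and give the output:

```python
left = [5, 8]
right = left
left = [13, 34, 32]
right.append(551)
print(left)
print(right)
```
[13, 34, 32]
[5, 8, 551]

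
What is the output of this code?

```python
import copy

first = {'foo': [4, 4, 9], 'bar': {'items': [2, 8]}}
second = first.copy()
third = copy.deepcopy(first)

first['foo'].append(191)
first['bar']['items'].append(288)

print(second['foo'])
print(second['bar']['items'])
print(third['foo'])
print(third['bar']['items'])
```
[4, 4, 9, 191]
[2, 8, 288]
[4, 4, 9]
[2, 8]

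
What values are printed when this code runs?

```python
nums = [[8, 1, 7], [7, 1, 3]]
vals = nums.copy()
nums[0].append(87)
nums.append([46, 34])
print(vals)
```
[[8, 1, 7, 87], [7, 1, 3]]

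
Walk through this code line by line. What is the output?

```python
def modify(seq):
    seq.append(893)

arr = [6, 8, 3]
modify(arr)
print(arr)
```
[6, 8, 3, 893]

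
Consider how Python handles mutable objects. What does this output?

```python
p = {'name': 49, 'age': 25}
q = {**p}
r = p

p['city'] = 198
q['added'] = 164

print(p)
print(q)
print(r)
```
{'name': 49, 'age': 25, 'city': 198}
{'name': 49, 'age': 25, 'added': 164}
{'name': 49, 'age': 25, 'city': 198}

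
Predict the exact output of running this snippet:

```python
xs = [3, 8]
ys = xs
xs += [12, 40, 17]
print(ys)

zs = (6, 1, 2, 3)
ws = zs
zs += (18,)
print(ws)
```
[3, 8, 12, 40, 17]
(6, 1, 2, 3)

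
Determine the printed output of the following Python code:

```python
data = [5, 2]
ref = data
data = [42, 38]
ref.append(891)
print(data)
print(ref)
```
[42, 38]
[5, 2, 891]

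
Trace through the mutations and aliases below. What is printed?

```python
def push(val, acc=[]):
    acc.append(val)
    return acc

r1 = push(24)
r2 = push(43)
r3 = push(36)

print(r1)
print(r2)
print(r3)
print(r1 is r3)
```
[24, 43, 36]
[24, 43, 36]
[24, 43, 36]
True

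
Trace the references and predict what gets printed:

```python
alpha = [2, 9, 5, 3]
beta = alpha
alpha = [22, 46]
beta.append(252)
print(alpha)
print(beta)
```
[22, 46]
[2, 9, 5, 3, 252]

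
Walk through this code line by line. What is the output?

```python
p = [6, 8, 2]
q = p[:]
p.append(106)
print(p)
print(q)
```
[6, 8, 2, 106]
[6, 8, 2]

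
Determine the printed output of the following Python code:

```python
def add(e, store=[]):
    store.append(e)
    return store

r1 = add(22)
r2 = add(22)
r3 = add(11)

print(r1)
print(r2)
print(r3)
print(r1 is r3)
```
[22, 22, 11]
[22, 22, 11]
[22, 22, 11]
True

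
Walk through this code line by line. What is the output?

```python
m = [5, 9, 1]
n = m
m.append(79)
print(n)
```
[5, 9, 1, 79]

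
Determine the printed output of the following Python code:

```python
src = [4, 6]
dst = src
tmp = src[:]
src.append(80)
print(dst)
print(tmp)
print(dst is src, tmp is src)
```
[4, 6, 80]
[4, 6]
True False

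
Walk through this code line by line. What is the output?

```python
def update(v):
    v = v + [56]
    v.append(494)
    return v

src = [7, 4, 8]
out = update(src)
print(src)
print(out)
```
[7, 4, 8]
[7, 4, 8, 56, 494]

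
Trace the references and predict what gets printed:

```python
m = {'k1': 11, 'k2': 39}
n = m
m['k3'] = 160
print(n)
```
{'k1': 11, 'k2': 39, 'k3': 160}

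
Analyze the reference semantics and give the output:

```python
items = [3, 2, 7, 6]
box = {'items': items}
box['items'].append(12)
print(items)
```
[3, 2, 7, 6, 12]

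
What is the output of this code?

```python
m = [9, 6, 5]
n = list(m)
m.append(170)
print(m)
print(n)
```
[9, 6, 5, 170]
[9, 6, 5]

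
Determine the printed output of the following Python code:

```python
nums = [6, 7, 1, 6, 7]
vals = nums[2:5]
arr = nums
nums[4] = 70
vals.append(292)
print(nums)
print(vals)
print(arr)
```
[6, 7, 1, 6, 70]
[1, 6, 7, 292]
[6, 7, 1, 6, 70]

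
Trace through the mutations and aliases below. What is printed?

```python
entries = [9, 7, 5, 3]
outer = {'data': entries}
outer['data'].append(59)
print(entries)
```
[9, 7, 5, 3, 59]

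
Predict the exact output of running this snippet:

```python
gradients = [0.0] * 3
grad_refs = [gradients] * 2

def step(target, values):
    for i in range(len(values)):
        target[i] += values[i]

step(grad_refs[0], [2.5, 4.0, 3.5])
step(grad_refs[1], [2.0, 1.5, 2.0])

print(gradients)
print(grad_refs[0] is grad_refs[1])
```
[4.5, 5.5, 5.5]
True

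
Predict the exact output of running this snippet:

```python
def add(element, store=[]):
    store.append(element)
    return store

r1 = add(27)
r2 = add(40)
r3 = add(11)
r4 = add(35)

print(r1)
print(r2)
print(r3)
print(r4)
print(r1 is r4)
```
[27, 40, 11, 35]
[27, 40, 11, 35]
[27, 40, 11, 35]
[27, 40, 11, 35]
True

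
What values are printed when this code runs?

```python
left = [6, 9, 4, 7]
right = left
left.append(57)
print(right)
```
[6, 9, 4, 7, 57]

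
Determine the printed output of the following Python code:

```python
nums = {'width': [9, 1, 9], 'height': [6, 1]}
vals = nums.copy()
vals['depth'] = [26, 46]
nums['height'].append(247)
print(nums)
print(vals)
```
{'width': [9, 1, 9], 'height': [6, 1, 247]}
{'width': [9, 1, 9], 'height': [6, 1, 247], 'depth': [26, 46]}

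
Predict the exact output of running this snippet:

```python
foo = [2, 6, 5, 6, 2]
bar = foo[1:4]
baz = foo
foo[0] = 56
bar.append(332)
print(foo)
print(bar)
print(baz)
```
[56, 6, 5, 6, 2]
[6, 5, 6, 332]
[56, 6, 5, 6, 2]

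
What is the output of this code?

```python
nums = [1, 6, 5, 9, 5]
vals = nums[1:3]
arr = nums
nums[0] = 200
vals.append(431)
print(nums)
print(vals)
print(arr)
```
[200, 6, 5, 9, 5]
[6, 5, 431]
[200, 6, 5, 9, 5]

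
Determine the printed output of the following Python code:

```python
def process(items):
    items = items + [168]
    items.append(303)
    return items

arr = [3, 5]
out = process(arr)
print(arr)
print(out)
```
[3, 5]
[3, 5, 168, 303]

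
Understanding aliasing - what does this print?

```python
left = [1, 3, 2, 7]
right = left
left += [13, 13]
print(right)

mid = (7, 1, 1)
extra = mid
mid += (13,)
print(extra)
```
[1, 3, 2, 7, 13, 13]
(7, 1, 1)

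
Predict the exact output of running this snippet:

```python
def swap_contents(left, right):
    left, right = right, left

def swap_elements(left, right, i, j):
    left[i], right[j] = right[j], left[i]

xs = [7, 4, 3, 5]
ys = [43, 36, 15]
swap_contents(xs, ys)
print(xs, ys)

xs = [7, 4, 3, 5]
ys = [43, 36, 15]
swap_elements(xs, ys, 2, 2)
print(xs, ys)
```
[7, 4, 3, 5] [43, 36, 15]
[7, 4, 15, 5] [43, 36, 3]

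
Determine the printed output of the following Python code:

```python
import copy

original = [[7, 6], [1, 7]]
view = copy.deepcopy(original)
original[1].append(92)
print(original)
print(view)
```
[[7, 6], [1, 7, 92]]
[[7, 6], [1, 7]]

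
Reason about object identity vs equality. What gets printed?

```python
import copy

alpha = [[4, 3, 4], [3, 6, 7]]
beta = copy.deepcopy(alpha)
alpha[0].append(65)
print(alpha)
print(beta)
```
[[4, 3, 4, 65], [3, 6, 7]]
[[4, 3, 4], [3, 6, 7]]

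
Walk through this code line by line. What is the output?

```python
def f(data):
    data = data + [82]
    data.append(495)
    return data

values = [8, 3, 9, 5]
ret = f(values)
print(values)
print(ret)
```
[8, 3, 9, 5]
[8, 3, 9, 5, 82, 495]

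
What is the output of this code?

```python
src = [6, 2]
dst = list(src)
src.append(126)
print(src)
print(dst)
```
[6, 2, 126]
[6, 2]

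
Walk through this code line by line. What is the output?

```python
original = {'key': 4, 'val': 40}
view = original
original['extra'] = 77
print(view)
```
{'key': 4, 'val': 40, 'extra': 77}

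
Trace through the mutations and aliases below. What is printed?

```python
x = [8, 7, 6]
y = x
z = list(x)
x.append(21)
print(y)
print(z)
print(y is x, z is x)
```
[8, 7, 6, 21]
[8, 7, 6]
True False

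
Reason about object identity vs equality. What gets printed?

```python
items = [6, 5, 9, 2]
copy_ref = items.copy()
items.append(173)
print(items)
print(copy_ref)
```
[6, 5, 9, 2, 173]
[6, 5, 9, 2]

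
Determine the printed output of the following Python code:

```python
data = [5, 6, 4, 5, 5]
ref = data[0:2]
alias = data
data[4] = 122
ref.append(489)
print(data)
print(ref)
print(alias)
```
[5, 6, 4, 5, 122]
[5, 6, 489]
[5, 6, 4, 5, 122]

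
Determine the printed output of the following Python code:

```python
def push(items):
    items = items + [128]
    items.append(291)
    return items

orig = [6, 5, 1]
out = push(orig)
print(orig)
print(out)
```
[6, 5, 1]
[6, 5, 1, 128, 291]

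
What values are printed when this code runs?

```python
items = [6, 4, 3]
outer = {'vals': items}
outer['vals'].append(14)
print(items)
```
[6, 4, 3, 14]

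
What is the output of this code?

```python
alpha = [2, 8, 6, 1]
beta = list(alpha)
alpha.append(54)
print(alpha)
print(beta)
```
[2, 8, 6, 1, 54]
[2, 8, 6, 1]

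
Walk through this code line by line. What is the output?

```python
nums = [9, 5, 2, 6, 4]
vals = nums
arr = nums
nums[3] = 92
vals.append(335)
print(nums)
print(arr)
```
[9, 5, 2, 92, 4, 335]
[9, 5, 2, 92, 4, 335]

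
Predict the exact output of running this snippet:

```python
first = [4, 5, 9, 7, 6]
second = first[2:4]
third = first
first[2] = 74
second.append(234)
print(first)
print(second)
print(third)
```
[4, 5, 74, 7, 6]
[9, 7, 234]
[4, 5, 74, 7, 6]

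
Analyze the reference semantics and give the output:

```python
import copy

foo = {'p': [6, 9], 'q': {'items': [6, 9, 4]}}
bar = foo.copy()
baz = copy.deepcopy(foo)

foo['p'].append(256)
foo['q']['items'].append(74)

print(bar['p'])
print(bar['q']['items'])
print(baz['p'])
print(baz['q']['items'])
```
[6, 9, 256]
[6, 9, 4, 74]
[6, 9]
[6, 9, 4]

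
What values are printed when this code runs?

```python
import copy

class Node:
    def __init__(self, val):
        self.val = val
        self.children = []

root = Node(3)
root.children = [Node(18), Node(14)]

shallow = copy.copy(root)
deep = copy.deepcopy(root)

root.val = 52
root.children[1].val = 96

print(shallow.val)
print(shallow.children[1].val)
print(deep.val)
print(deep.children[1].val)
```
3
96
3
14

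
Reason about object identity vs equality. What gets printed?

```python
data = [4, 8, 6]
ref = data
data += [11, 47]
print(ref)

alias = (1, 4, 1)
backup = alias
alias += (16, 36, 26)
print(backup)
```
[4, 8, 6, 11, 47]
(1, 4, 1)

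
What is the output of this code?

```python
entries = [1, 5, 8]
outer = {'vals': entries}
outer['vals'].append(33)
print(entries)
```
[1, 5, 8, 33]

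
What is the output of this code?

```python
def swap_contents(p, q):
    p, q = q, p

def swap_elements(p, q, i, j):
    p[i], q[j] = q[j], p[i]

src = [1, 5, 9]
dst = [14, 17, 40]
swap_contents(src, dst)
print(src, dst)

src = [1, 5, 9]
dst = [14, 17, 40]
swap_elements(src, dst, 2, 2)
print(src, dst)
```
[1, 5, 9] [14, 17, 40]
[1, 5, 40] [14, 17, 9]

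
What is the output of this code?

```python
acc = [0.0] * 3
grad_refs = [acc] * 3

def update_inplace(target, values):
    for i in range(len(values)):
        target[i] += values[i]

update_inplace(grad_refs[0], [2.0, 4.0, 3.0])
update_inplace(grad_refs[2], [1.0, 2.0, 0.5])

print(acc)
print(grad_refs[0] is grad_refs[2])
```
[3.0, 6.0, 3.5]
True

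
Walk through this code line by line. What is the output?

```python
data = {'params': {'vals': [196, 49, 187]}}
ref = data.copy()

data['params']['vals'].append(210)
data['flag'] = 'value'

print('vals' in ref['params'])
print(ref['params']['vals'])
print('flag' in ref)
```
True
[196, 49, 187, 210]
False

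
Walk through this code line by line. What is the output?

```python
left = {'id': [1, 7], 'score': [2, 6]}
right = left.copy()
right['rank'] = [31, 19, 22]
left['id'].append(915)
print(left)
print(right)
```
{'id': [1, 7, 915], 'score': [2, 6]}
{'id': [1, 7, 915], 'score': [2, 6], 'rank': [31, 19, 22]}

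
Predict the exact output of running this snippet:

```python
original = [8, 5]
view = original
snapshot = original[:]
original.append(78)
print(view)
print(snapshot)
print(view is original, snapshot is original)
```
[8, 5, 78]
[8, 5]
True False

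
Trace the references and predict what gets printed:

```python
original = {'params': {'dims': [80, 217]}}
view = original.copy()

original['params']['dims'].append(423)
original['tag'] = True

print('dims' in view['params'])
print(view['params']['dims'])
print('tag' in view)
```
True
[80, 217, 423]
False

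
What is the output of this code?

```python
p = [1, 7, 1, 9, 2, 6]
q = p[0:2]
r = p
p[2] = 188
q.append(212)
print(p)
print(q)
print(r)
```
[1, 7, 188, 9, 2, 6]
[1, 7, 212]
[1, 7, 188, 9, 2, 6]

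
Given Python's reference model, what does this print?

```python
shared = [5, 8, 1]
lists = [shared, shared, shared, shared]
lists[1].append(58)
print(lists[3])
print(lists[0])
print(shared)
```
[5, 8, 1, 58]
[5, 8, 1, 58]
[5, 8, 1, 58]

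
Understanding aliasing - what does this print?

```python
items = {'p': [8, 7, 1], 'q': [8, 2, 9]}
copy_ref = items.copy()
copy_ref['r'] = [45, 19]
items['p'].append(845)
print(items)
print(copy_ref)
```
{'p': [8, 7, 1, 845], 'q': [8, 2, 9]}
{'p': [8, 7, 1, 845], 'q': [8, 2, 9], 'r': [45, 19]}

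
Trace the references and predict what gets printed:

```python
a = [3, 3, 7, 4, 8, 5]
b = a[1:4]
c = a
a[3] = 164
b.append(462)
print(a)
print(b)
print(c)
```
[3, 3, 7, 164, 8, 5]
[3, 7, 4, 462]
[3, 3, 7, 164, 8, 5]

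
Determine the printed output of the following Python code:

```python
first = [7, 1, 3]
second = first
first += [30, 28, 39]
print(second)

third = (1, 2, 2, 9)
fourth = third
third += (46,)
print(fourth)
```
[7, 1, 3, 30, 28, 39]
(1, 2, 2, 9)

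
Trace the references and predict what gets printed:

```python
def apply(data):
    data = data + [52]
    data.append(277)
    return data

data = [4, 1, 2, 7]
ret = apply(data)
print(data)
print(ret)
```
[4, 1, 2, 7]
[4, 1, 2, 7, 52, 277]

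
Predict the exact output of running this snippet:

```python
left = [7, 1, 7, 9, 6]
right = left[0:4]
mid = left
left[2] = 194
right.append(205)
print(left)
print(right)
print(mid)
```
[7, 1, 194, 9, 6]
[7, 1, 7, 9, 205]
[7, 1, 194, 9, 6]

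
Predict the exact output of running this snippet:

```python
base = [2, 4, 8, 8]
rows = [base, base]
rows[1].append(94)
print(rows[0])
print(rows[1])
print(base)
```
[2, 4, 8, 8, 94]
[2, 4, 8, 8, 94]
[2, 4, 8, 8, 94]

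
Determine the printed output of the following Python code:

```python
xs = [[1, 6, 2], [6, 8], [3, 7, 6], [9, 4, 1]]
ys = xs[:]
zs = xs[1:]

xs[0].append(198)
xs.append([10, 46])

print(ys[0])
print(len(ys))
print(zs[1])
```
[1, 6, 2, 198]
4
[3, 7, 6]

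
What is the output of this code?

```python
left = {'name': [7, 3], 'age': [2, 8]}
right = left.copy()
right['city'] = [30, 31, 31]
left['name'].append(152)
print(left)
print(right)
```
{'name': [7, 3, 152], 'age': [2, 8]}
{'name': [7, 3, 152], 'age': [2, 8], 'city': [30, 31, 31]}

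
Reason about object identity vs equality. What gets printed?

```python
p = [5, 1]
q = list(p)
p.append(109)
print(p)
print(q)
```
[5, 1, 109]
[5, 1]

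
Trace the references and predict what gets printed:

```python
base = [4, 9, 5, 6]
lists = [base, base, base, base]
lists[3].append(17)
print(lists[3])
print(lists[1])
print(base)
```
[4, 9, 5, 6, 17]
[4, 9, 5, 6, 17]
[4, 9, 5, 6, 17]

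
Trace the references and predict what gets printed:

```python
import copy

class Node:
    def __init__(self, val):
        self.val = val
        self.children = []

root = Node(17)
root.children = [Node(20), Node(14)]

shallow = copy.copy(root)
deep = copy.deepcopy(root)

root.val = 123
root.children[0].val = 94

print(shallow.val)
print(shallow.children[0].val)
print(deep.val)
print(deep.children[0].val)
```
17
94
17
20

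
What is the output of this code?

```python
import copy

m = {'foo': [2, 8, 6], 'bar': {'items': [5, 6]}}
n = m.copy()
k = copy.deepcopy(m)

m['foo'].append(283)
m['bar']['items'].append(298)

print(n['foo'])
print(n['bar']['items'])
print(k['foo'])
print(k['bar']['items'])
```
[2, 8, 6, 283]
[5, 6, 298]
[2, 8, 6]
[5, 6]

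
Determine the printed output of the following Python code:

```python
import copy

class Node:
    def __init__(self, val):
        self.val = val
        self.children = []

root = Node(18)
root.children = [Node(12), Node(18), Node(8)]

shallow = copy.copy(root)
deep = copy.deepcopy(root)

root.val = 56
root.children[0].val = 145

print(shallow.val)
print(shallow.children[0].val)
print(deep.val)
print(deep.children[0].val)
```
18
145
18
12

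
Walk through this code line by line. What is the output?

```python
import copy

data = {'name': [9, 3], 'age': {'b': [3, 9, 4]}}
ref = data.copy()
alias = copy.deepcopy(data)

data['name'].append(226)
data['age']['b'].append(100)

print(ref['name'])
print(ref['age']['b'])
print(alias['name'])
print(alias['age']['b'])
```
[9, 3, 226]
[3, 9, 4, 100]
[9, 3]
[3, 9, 4]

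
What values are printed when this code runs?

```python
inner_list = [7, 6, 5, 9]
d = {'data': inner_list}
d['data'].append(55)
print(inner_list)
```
[7, 6, 5, 9, 55]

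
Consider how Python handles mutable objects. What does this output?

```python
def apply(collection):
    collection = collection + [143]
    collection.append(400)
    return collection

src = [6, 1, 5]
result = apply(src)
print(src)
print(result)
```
[6, 1, 5]
[6, 1, 5, 143, 400]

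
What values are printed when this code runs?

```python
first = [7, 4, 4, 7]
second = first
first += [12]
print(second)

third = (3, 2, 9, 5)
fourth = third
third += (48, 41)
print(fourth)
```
[7, 4, 4, 7, 12]
(3, 2, 9, 5)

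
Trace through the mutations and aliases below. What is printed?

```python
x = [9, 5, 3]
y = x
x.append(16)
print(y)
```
[9, 5, 3, 16]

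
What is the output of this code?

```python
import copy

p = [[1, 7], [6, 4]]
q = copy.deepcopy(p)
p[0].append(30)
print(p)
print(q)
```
[[1, 7, 30], [6, 4]]
[[1, 7], [6, 4]]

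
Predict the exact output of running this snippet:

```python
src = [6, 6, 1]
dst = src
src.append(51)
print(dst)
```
[6, 6, 1, 51]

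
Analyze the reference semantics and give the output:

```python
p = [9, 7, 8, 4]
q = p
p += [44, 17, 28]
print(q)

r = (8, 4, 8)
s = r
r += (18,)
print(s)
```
[9, 7, 8, 4, 44, 17, 28]
(8, 4, 8)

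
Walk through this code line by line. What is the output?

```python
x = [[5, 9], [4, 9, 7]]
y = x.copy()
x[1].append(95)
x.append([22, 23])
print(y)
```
[[5, 9], [4, 9, 7, 95]]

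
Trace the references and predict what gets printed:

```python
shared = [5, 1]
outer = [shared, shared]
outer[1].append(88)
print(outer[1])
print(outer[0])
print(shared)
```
[5, 1, 88]
[5, 1, 88]
[5, 1, 88]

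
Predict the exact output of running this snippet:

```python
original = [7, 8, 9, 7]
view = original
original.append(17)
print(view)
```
[7, 8, 9, 7, 17]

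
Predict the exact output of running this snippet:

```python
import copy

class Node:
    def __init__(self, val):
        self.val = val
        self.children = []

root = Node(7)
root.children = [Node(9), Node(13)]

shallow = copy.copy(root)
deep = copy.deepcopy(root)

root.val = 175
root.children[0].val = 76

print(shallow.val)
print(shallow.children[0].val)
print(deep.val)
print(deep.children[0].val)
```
7
76
7
9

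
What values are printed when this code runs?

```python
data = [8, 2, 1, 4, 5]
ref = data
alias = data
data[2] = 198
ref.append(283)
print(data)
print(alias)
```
[8, 2, 198, 4, 5, 283]
[8, 2, 198, 4, 5, 283]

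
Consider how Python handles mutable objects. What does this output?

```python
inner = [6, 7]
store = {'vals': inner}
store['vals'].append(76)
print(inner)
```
[6, 7, 76]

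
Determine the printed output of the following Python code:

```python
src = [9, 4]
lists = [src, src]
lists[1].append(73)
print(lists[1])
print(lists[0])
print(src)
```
[9, 4, 73]
[9, 4, 73]
[9, 4, 73]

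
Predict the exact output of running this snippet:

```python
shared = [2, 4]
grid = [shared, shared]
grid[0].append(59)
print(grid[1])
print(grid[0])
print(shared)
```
[2, 4, 59]
[2, 4, 59]
[2, 4, 59]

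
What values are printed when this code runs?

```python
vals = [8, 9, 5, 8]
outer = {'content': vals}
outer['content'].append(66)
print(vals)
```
[8, 9, 5, 8, 66]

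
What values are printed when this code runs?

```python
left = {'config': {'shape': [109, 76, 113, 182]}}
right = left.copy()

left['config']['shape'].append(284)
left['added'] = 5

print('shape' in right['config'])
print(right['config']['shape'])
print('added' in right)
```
True
[109, 76, 113, 182, 284]
False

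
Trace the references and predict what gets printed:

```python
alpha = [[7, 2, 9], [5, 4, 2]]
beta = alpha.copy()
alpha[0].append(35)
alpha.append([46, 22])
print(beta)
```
[[7, 2, 9, 35], [5, 4, 2]]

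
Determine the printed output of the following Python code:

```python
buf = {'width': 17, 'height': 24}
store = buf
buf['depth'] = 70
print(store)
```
{'width': 17, 'height': 24, 'depth': 70}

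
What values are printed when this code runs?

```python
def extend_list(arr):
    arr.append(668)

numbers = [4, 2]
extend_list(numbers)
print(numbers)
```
[4, 2, 668]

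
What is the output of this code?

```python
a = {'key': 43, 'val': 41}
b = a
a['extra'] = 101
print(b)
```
{'key': 43, 'val': 41, 'extra': 101}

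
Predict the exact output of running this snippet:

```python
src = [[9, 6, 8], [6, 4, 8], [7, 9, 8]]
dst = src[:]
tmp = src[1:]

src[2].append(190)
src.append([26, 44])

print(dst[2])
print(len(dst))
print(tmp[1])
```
[7, 9, 8, 190]
3
[7, 9, 8, 190]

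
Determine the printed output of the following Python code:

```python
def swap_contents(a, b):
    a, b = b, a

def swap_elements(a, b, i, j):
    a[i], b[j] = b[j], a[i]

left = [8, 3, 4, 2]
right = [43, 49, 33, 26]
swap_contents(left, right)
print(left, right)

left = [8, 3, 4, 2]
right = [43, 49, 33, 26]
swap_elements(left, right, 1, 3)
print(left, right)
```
[8, 3, 4, 2] [43, 49, 33, 26]
[8, 26, 4, 2] [43, 49, 33, 3]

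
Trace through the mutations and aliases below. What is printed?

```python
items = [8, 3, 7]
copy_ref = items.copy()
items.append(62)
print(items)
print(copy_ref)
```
[8, 3, 7, 62]
[8, 3, 7]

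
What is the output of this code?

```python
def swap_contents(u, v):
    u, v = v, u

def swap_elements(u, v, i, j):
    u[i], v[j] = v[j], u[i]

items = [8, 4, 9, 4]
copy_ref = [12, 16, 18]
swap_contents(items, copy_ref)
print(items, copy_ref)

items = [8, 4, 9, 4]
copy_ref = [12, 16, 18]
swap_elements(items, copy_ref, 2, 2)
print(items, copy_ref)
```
[8, 4, 9, 4] [12, 16, 18]
[8, 4, 18, 4] [12, 16, 9]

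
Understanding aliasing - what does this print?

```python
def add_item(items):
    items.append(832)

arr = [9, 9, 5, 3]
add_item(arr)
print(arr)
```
[9, 9, 5, 3, 832]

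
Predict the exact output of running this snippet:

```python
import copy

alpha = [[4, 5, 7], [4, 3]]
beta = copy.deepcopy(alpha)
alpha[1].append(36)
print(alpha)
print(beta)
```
[[4, 5, 7], [4, 3, 36]]
[[4, 5, 7], [4, 3]]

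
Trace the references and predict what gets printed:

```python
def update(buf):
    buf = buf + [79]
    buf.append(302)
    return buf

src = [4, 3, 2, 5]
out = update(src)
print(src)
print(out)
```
[4, 3, 2, 5]
[4, 3, 2, 5, 79, 302]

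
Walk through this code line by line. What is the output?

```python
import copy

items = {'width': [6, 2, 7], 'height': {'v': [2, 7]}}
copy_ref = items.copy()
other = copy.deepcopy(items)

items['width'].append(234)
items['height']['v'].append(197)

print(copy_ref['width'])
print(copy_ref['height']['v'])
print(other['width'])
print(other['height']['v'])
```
[6, 2, 7, 234]
[2, 7, 197]
[6, 2, 7]
[2, 7]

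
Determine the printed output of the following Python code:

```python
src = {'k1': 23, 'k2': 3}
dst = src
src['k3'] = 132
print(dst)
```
{'k1': 23, 'k2': 3, 'k3': 132}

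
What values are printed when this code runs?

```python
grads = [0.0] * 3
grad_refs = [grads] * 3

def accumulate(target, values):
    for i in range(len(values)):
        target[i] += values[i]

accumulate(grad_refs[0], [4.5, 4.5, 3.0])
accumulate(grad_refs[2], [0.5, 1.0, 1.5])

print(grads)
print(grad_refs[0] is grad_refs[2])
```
[5.0, 5.5, 4.5]
True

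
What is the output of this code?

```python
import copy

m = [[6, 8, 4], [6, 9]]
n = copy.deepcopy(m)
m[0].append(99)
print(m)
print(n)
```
[[6, 8, 4, 99], [6, 9]]
[[6, 8, 4], [6, 9]]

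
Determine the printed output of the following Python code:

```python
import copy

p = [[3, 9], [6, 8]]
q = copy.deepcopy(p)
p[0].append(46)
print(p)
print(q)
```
[[3, 9, 46], [6, 8]]
[[3, 9], [6, 8]]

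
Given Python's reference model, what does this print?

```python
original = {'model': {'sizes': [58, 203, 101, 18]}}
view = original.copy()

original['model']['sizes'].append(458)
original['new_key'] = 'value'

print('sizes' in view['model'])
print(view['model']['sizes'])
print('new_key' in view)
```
True
[58, 203, 101, 18, 458]
False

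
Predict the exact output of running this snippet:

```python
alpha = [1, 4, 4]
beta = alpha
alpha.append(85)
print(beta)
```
[1, 4, 4, 85]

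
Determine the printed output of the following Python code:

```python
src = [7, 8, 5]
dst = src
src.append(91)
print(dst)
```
[7, 8, 5, 91]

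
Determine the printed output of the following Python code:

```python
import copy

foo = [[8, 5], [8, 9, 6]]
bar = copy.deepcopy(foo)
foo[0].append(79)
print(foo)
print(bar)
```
[[8, 5, 79], [8, 9, 6]]
[[8, 5], [8, 9, 6]]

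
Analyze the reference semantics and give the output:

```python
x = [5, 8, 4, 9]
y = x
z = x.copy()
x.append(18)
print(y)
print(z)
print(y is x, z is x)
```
[5, 8, 4, 9, 18]
[5, 8, 4, 9]
True False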